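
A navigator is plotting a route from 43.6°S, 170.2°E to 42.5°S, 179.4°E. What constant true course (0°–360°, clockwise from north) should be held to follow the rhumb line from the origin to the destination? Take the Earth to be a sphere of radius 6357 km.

Δψ = ln[tan(π/4+φ₂/2)/tan(π/4+φ₁/2)] = +0.0263
Δλ = +0.1606 rad (taken the short way round)
course = atan2(Δλ, Δψ) = 80.71°

80.7°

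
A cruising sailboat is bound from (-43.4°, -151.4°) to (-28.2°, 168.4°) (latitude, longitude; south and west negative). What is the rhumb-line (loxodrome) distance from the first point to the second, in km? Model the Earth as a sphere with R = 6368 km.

3978 km

Rhumb course C = atan2(Δλ, Δψ) with Δψ = ln[tan(π/4+φ₂/2)/tan(π/4+φ₁/2)] = +0.3291, Δλ = -0.7016 → C = 295.13°
d = R·|Δφ| / |cos C| = 6368·0.26529 / 0.42463 = 3978 km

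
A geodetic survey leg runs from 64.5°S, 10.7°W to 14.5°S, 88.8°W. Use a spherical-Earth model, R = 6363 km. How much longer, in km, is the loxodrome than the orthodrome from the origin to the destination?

311 km

Great circle: cos σ = sin φ₁ sin φ₂ + cos φ₁ cos φ₂ cos Δλ,  σ = 1.2536 rad → d_gc = 7976.45 km
Rhumb line: Δψ = +1.2302, q = Δφ/Δψ = 0.7094, d_rh = R√(Δφ²+q²Δλ²) = 8287.92 km
Excess = 8287.92 − 7976.45 = 311.47 ≈ 311 km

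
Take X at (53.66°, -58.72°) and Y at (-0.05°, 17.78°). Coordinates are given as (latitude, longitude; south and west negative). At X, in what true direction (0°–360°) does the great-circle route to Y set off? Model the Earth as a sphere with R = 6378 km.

101.0°

N = sin Δλ·cos φ₂ = +0.9724;  D = cos φ₁ sin φ₂ − sin φ₁ cos φ₂ cos Δλ = -0.1886
initial course = atan2(N, D) = 100.97°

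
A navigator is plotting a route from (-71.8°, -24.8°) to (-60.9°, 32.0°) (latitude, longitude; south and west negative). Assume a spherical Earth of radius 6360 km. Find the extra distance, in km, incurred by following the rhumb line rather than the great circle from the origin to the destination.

Great circle: cos σ = sin φ₁ sin φ₂ + cos φ₁ cos φ₂ cos Δλ,  σ = 0.4196 rad → d_gc = 2668.9 km
Rhumb line: Δψ = +0.4827, q = Δφ/Δψ = 0.3941, d_rh = R√(Δφ²+q²Δλ²) = 2763.9 km
Excess = 2763.9 − 2668.9 = 95.0 ≈ 95 km

95 km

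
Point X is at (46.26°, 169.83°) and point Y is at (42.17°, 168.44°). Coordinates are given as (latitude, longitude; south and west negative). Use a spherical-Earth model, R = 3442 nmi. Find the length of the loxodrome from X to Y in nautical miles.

253 nmi

Δψ = ln[tan(π/4+φ₂/2)/tan(π/4+φ₁/2)] = -0.0997;  Δφ = -0.0714 rad,  Δλ = -0.0243 rad
q = Δφ/Δψ = 0.7163
d = R·√(Δφ² + q²Δλ²) = 3442·0.07347 = 253 nmi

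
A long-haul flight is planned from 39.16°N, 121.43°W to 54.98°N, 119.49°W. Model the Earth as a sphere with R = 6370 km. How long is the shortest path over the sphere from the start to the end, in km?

Haversine: a = sin²(Δφ/2)+cos φ₁ cos φ₂ sin²(Δλ/2) = 0.01907;  σ = 2·atan2(√a,√(1−a))
σ = 15.874° → d = Rσ = 6370·0.27705 = 1765 km

1765 km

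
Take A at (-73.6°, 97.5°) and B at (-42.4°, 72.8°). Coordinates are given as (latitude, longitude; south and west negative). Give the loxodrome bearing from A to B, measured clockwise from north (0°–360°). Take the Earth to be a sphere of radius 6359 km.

338.9°

Meridional parts: M(φ₁)=-1.9372, M(φ₂)=-0.8186 → ΔM = +1.1186;  Δλ = -0.4311 rad
tan C = Δλ / ΔM = -0.3854 → C = 338.92°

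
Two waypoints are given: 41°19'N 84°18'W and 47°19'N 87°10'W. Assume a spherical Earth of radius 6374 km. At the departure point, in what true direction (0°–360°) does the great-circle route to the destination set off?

342.1°

N = sin Δλ·cos φ₂ = -0.0339;  D = cos φ₁ sin φ₂ − sin φ₁ cos φ₂ cos Δλ = +0.1051
initial course = atan2(N, D) = 342.12°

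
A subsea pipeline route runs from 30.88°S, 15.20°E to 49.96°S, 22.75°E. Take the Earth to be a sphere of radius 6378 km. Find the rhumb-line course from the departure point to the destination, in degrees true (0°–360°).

163.4°

Δψ = ln[tan(π/4+φ₂/2)/tan(π/4+φ₁/2)] = -0.4425
Δλ = +0.1318 rad (taken the short way round)
course = atan2(Δλ, Δψ) = 163.42°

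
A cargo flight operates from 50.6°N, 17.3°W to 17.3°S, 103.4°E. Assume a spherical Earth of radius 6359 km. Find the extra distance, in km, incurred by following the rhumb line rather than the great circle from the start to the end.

478 km

Great circle: cos σ = sin φ₁ sin φ₂ + cos φ₁ cos φ₂ cos Δλ,  σ = 2.1403 rad → d_gc = 13610.0 km
Rhumb line: Δψ = -1.3337, q = Δφ/Δψ = 0.8886, d_rh = R√(Δφ²+q²Δλ²) = 14088.0 km
Excess = 14088.0 − 13610.0 = 478.0 ≈ 478 km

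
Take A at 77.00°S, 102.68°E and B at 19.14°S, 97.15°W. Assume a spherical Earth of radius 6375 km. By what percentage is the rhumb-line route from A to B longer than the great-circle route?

Great circle: σ = 1.4509 rad → d_gc = Rσ = 9249.8 km
Rhumb: Δφ = +1.0098, Δλ = +2.7955, Δψ = +1.8317, q = Δφ/Δψ = 0.5513 → d_rh = R√(Δφ²+q²Δλ²) = 11746.6 km
Excess = (11746.6 − 9249.8) / 9249.8 = 2496.8 / 9249.8 = 26.99% ≈ 27.0%

27.0%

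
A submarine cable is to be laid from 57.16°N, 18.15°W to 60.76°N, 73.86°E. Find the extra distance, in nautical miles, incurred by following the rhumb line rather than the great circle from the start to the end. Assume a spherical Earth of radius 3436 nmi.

Great circle: cos σ = sin φ₁ sin φ₂ + cos φ₁ cos φ₂ cos Δλ,  σ = 0.7614 rad → d_gc = 2616.3 nmi
Rhumb line: Δψ = +0.1220, q = Δφ/Δψ = 0.5151, d_rh = R√(Δφ²+q²Δλ²) = 2850.3 nmi
Excess = 2850.3 − 2616.3 = 234.0 ≈ 234 nmi

234 nmi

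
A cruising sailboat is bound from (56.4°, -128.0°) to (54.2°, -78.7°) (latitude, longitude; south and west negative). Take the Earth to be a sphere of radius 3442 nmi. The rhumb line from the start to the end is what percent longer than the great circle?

2.2%

Great circle: σ = 0.4808 rad → d_gc = Rσ = 1654.8 nmi
Rhumb: Δφ = -0.0384, Δλ = +0.8604, Δψ = -0.0675, q = Δφ/Δψ = 0.5691 → d_rh = R√(Δφ²+q²Δλ²) = 1690.7 nmi
Excess = (1690.7 − 1654.8) / 1654.8 = 35.9 / 1654.8 = 2.17% ≈ 2.2%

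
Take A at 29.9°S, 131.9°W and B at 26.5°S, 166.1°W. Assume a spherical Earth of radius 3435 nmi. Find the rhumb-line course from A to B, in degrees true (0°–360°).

276.4°

Meridional parts: M(φ₁)=-0.5473, M(φ₂)=-0.4799 → ΔM = +0.0673;  Δλ = -0.5969 rad
tan C = Δλ / ΔM = -8.8628 → C = 276.44°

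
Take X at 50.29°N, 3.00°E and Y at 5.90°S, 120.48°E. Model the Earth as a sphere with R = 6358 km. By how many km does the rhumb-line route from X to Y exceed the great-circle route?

Great circle: cos σ = sin φ₁ sin φ₂ + cos φ₁ cos φ₂ cos Δλ,  σ = 1.9523 rad → d_gc = 12412.8 km
Rhumb line: Δψ = -1.1217, q = Δφ/Δψ = 0.8743, d_rh = R√(Δφ²+q²Δλ²) = 12991.5 km
Excess = 12991.5 − 12412.8 = 578.7 ≈ 579 km

579 km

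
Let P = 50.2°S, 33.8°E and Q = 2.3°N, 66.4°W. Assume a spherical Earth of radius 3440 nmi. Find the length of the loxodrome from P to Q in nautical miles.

6097 nmi

Δψ = ln[tan(π/4+φ₂/2)/tan(π/4+φ₁/2)] = +1.0563;  Δφ = +0.9163 rad,  Δλ = -1.7488 rad
q = Δφ/Δψ = 0.8675
d = R·√(Δφ² + q²Δλ²) = 3440·1.77231 = 6097 nmi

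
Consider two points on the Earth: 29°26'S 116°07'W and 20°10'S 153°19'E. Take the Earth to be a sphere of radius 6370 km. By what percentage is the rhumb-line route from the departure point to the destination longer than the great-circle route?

Great circle: σ = 1.4088 rad → d_gc = Rσ = 8973.8 km
Rhumb: Δφ = +0.1617, Δλ = -1.5807, Δψ = +0.1784, q = Δφ/Δψ = 0.9064 → d_rh = R√(Δφ²+q²Δλ²) = 9184.1 km
Excess = (9184.1 − 8973.8) / 8973.8 = 210.3 / 8973.8 = 2.34% ≈ 2.3%

2.3%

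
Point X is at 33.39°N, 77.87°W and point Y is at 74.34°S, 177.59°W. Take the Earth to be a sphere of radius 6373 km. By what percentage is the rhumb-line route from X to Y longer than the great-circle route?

4.0%

Great circle: σ = 2.1748 rad → d_gc = Rσ = 13860.1 km
Rhumb: Δφ = -1.8802, Δλ = -1.7404, Δψ = -2.6029, q = Δφ/Δψ = 0.7224 → d_rh = R√(Δφ²+q²Δλ²) = 14414.8 km
Excess = (14414.8 − 13860.1) / 13860.1 = 554.7 / 13860.1 = 4.00% ≈ 4.0%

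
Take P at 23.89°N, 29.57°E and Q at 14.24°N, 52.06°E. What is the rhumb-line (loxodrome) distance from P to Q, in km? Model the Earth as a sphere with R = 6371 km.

2593 km

Δψ = ln[tan(π/4+φ₂/2)/tan(π/4+φ₁/2)] = -0.1785;  Δφ = -0.1684 rad,  Δλ = +0.3925 rad
q = Δφ/Δψ = 0.9438
d = R·√(Δφ² + q²Δλ²) = 6371·0.40694 = 2593 km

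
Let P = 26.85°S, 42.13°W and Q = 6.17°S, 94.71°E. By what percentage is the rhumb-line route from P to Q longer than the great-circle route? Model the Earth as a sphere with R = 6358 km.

4.1%

Great circle: σ = 2.2124 rad → d_gc = Rσ = 14066.5 km
Rhumb: Δφ = +0.3609, Δλ = +2.3883, Δψ = +0.3789, q = Δφ/Δψ = 0.9526 → d_rh = R√(Δφ²+q²Δλ²) = 14646.4 km
Excess = (14646.4 − 14066.5) / 14066.5 = 579.9 / 14066.5 = 4.12% ≈ 4.1%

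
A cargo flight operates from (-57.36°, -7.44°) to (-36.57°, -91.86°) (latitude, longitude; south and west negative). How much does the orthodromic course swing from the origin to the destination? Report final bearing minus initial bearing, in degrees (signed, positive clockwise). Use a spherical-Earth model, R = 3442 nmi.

+68.0°

At departure: θ₁ = atan2(sin Δλ cos φ₂, cos φ₁ sin φ₂ − sin φ₁ cos φ₂ cos Δλ) = 252.27°
At arrival: θ₂ = atan2(sin Δλ cos φ₁, −cos φ₂ sin φ₁ + sin φ₂ cos φ₁ cos Δλ) = 320.23°
Δθ = θ₂ − θ₁ = +68.0°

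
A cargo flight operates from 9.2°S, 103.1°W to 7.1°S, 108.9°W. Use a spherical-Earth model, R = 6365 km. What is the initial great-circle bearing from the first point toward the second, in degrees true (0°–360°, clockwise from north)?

289.7°

N = sin Δλ·cos φ₂ = -0.1003;  D = cos φ₁ sin φ₂ − sin φ₁ cos φ₂ cos Δλ = +0.0358
initial course = atan2(N, D) = 289.66°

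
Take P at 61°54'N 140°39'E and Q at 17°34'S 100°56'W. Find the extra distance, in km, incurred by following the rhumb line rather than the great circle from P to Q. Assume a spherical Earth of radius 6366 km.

728 km

Great circle: cos σ = sin φ₁ sin φ₂ + cos φ₁ cos φ₂ cos Δλ,  σ = 2.0714 rad → d_gc = 13186.4 km
Rhumb line: Δψ = -1.6968, q = Δφ/Δψ = 0.8174, d_rh = R√(Δφ²+q²Δλ²) = 13914.6 km
Excess = 13914.6 − 13186.4 = 728.2 ≈ 728 km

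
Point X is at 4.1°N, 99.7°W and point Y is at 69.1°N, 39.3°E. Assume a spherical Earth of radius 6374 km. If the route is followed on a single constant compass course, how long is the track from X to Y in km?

Rhumb course C = atan2(Δλ, Δψ) with Δψ = ln[tan(π/4+φ₂/2)/tan(π/4+φ₁/2)] = +1.6188, Δλ = +2.4260 → C = 56.29°
d = R·|Δφ| / |cos C| = 6374·1.13446 / 0.55505 = 13028 km

13028 km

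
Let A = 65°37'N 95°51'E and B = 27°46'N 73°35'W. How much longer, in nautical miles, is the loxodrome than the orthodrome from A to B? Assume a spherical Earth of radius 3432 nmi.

Great circle: cos σ = sin φ₁ sin φ₂ + cos φ₁ cos φ₂ cos Δλ,  σ = 1.5055 rad → d_gc = 5167.0 nmi
Rhumb line: Δψ = -1.0274, q = Δφ/Δψ = 0.6430, d_rh = R√(Δφ²+q²Δλ²) = 6908.1 nmi
Excess = 6908.1 − 5167.0 = 1741.1 ≈ 1741 nmi

1741 nmi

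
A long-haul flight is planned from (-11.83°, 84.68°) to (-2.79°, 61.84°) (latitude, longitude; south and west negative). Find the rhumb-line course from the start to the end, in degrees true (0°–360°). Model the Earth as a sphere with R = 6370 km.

291.8°

Δψ = ln[tan(π/4+φ₂/2)/tan(π/4+φ₁/2)] = +0.1592
Δλ = -0.3986 rad (taken the short way round)
course = atan2(Δλ, Δψ) = 291.78°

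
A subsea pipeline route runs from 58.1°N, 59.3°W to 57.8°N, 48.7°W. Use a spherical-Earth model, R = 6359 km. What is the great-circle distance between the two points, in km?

Haversine: a = sin²(Δφ/2)+cos φ₁ cos φ₂ sin²(Δλ/2) = 0.00241;  σ = 2·atan2(√a,√(1−a))
σ = 5.627° → d = Rσ = 6359·0.09821 = 625 km

625 km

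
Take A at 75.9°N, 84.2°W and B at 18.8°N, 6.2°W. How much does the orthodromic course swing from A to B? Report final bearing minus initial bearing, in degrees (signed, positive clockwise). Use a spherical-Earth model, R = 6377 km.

At departure: θ₁ = atan2(sin Δλ cos φ₂, cos φ₁ sin φ₂ − sin φ₁ cos φ₂ cos Δλ) = 96.92°
At arrival: θ₂ = atan2(sin Δλ cos φ₁, −cos φ₂ sin φ₁ + sin φ₂ cos φ₁ cos Δλ) = 165.20°
Δθ = θ₂ − θ₁ = +68.3°

+68.3°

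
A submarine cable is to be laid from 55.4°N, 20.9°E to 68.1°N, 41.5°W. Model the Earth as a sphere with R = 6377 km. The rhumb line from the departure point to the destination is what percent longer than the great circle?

Great circle: σ = 0.5319 rad → d_gc = Rσ = 3391.7 km
Rhumb: Δφ = +0.2217, Δλ = -1.0891, Δψ = +0.4761, q = Δφ/Δψ = 0.4655 → d_rh = R√(Δφ²+q²Δλ²) = 3528.6 km
Excess = (3528.6 − 3391.7) / 3391.7 = 136.9 / 3391.7 = 4.04% ≈ 4.0%

4.0%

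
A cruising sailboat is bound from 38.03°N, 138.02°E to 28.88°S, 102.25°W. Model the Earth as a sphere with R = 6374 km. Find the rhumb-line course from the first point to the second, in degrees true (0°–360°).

120.8°

Δψ = ln[tan(π/4+φ₂/2)/tan(π/4+φ₁/2)] = -1.2455
Δλ = +2.0897 rad (taken the short way round)
course = atan2(Δλ, Δψ) = 120.80°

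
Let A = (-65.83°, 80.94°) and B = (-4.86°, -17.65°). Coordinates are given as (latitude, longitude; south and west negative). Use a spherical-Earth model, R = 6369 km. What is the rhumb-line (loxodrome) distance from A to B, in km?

Rhumb course C = atan2(Δλ, Δψ) with Δψ = ln[tan(π/4+φ₂/2)/tan(π/4+φ₁/2)] = +1.4564, Δλ = -1.7207 → C = 310.24°
d = R·|Δφ| / |cos C| = 6369·1.06413 / 0.64603 = 10491 km

10491 km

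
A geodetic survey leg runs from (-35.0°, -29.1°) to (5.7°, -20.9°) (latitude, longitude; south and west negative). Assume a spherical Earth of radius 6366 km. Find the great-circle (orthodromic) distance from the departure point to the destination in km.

cos σ = sin φ₁ sin φ₂ + cos φ₁ cos φ₂ cos Δλ
      = sin(-35.00°)sin(5.70°) + cos(-35.00°)cos(5.70°)cos(8.20°) = 0.7498
σ = 41.427° → d = Rσ = 6366·0.72304 = 4603 km

4603 km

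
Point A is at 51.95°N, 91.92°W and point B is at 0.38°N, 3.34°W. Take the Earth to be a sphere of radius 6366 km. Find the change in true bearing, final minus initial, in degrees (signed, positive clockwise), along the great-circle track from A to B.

At departure: θ₁ = atan2(sin Δλ cos φ₂, cos φ₁ sin φ₂ − sin φ₁ cos φ₂ cos Δλ) = 90.88°
At arrival: θ₂ = atan2(sin Δλ cos φ₁, −cos φ₂ sin φ₁ + sin φ₂ cos φ₁ cos Δλ) = 141.95°
Δθ = θ₂ − θ₁ = +51.1°

+51.1°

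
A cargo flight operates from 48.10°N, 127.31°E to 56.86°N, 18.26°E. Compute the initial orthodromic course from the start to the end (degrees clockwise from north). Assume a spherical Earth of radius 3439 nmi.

323.3°

θ = atan2( sin Δλ·cos φ₂ ,  cos φ₁ sin φ₂ − sin φ₁ cos φ₂ cos Δλ )
  = atan2(-0.5167, +0.6920) = 323.25°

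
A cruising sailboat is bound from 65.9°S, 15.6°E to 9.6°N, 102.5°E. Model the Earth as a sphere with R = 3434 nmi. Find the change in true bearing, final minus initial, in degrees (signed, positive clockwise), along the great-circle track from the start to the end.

Initial bearing θ₁ = atan2(sin Δλ cos φ₂, cos φ₁ sin φ₂ − sin φ₁ cos φ₂ cos Δλ) = 83.24°
Final bearing θ₂ = (initial bearing from the destination back to the start) + 180° = 24.28°
Δθ = θ₂ − θ₁ = -59.0°

-59.0°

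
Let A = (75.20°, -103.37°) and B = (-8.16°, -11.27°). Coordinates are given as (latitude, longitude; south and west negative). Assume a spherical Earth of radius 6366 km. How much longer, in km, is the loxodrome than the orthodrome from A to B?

564 km

Great circle: cos σ = sin φ₁ sin φ₂ + cos φ₁ cos φ₂ cos Δλ,  σ = 1.7178 rad → d_gc = 10935.6 km
Rhumb line: Δψ = -2.1841, q = Δφ/Δψ = 0.6661, d_rh = R√(Δφ²+q²Δλ²) = 11500.0 km
Excess = 11500.0 − 10935.6 = 564.4 ≈ 564 km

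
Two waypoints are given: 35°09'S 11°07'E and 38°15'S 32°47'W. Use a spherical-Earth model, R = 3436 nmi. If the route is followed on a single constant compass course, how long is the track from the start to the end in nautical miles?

2118 nmi

Rhumb course C = atan2(Δλ, Δψ) with Δψ = ln[tan(π/4+φ₂/2)/tan(π/4+φ₁/2)] = -0.0675, Δλ = -0.7662 → C = 264.97°
d = R·|Δφ| / |cos C| = 3436·0.05411 / 0.08776 = 2118 nmi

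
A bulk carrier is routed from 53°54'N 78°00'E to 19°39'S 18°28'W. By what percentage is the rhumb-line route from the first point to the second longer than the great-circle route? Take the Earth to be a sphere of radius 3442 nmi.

2.1%

Great circle: σ = 1.9116 rad → d_gc = Rσ = 6579.6 nmi
Rhumb: Δφ = -1.2837, Δλ = -1.6837, Δψ = -1.4711, q = Δφ/Δψ = 0.8726 → d_rh = R√(Δφ²+q²Δλ²) = 6715.3 nmi
Excess = (6715.3 − 6579.6) / 6579.6 = 135.7 / 6579.6 = 2.06% ≈ 2.1%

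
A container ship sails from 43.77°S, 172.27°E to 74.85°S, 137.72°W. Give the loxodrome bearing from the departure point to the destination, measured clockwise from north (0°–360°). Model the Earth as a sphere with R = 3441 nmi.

143.2°

Δψ = ln[tan(π/4+φ₂/2)/tan(π/4+φ₁/2)] = -1.1662
Δλ = +0.8728 rad (taken the short way round)
course = atan2(Δλ, Δψ) = 143.19°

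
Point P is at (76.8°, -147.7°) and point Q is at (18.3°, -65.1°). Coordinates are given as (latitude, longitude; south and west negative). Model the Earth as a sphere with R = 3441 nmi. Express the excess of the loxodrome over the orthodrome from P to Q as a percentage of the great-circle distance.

Great circle: σ = 1.2307 rad → d_gc = Rσ = 4234.7 nmi
Rhumb: Δφ = -1.0210, Δλ = +1.4416, Δψ = -1.8318, q = Δφ/Δψ = 0.5574 → d_rh = R√(Δφ²+q²Δλ²) = 4470.9 nmi
Excess = (4470.9 − 4234.7) / 4234.7 = 236.2 / 4234.7 = 5.58% ≈ 5.6%

5.6%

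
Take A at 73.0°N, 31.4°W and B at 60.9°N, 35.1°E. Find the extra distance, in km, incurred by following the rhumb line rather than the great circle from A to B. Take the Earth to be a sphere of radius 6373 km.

149 km

Great circle: cos σ = sin φ₁ sin φ₂ + cos φ₁ cos φ₂ cos Δλ,  σ = 0.4684 rad → d_gc = 2985.1 km
Rhumb line: Δψ = -0.5520, q = Δφ/Δψ = 0.3826, d_rh = R√(Δφ²+q²Δλ²) = 3133.7 km
Excess = 3133.7 − 2985.1 = 148.6 ≈ 149 km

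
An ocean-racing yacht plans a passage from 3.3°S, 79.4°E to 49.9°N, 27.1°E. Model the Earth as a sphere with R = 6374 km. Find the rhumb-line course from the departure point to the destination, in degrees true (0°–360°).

Δψ = ln[tan(π/4+φ₂/2)/tan(π/4+φ₁/2)] = +1.0656
Δλ = -0.9128 rad (taken the short way round)
course = atan2(Δλ, Δψ) = 319.42°

319.4°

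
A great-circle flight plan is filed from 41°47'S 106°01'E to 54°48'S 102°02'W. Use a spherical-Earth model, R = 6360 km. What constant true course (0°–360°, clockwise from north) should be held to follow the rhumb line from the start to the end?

97.4°

Δψ = ln[tan(π/4+φ₂/2)/tan(π/4+φ₁/2)] = -0.3441
Δλ = +2.6520 rad (taken the short way round)
course = atan2(Δλ, Δψ) = 97.39°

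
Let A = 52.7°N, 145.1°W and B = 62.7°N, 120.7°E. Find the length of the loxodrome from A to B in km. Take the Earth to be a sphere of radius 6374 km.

Δψ = ln[tan(π/4+φ₂/2)/tan(π/4+φ₁/2)] = +0.3292;  Δφ = +0.1745 rad,  Δλ = -1.6441 rad
q = Δφ/Δψ = 0.5303
d = R·√(Δφ² + q²Δλ²) = 6374·0.88909 = 5667 km

5667 km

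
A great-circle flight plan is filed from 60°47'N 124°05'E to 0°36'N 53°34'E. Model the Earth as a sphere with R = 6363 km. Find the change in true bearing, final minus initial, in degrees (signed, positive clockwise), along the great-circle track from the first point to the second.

-45.3°

Initial bearing θ₁ = atan2(sin Δλ cos φ₂, cos φ₁ sin φ₂ − sin φ₁ cos φ₂ cos Δλ) = 253.12°
Final bearing θ₂ = (initial bearing from the destination back to the start) + 180° = 207.85°
Δθ = θ₂ − θ₁ = -45.3°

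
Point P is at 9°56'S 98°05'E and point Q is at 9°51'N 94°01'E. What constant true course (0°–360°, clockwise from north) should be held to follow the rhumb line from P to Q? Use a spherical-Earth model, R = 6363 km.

348.4°

Δψ = ln[tan(π/4+φ₂/2)/tan(π/4+φ₁/2)] = +0.3470
Δλ = -0.0710 rad (taken the short way round)
course = atan2(Δλ, Δψ) = 348.44°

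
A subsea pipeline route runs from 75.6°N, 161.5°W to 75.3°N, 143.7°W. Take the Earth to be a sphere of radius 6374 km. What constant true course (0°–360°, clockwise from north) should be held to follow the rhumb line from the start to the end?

Meridional parts: M(φ₁)=+2.0689, M(φ₂)=+2.0480 → ΔM = -0.0208;  Δλ = +0.3107 rad
tan C = Δλ / ΔM = -14.9055 → C = 93.84°

93.8°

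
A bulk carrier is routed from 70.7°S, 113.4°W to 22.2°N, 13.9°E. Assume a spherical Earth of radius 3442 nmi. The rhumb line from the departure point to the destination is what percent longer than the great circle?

8.3%

Great circle: σ = 2.1437 rad → d_gc = Rσ = 7378.5 nmi
Rhumb: Δφ = +1.6214, Δλ = +2.2218, Δψ = +2.1693, q = Δφ/Δψ = 0.7474 → d_rh = R√(Δφ²+q²Δλ²) = 7988.7 nmi
Excess = (7988.7 − 7378.5) / 7378.5 = 610.2 / 7378.5 = 8.27% ≈ 8.3%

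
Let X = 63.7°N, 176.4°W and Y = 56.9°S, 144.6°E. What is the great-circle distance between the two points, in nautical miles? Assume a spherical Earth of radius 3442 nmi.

7465 nmi

Haversine: a = sin²(Δφ/2)+cos φ₁ cos φ₂ sin²(Δλ/2) = 0.78148;  σ = 2·atan2(√a,√(1−a))
σ = 124.261° → d = Rσ = 3442·2.16876 = 7465 nmi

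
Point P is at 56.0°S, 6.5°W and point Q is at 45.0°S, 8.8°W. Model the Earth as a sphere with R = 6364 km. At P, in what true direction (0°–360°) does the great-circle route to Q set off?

351.5°

N = sin Δλ·cos φ₂ = -0.0284;  D = cos φ₁ sin φ₂ − sin φ₁ cos φ₂ cos Δλ = +0.1903
initial course = atan2(N, D) = 351.52°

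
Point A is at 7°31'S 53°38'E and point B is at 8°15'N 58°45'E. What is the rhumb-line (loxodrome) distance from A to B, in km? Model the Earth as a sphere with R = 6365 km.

1841 km

Δψ = ln[tan(π/4+φ₂/2)/tan(π/4+φ₁/2)] = +0.2761;  Δφ = +0.2752 rad,  Δλ = +0.0893 rad
q = Δφ/Δψ = 0.9968
d = R·√(Δφ² + q²Δλ²) = 6365·0.28922 = 1841 km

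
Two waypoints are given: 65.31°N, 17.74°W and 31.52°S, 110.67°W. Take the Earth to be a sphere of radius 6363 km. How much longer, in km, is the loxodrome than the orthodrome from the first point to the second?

Great circle: cos σ = sin φ₁ sin φ₂ + cos φ₁ cos φ₂ cos Δλ,  σ = 2.0866 rad → d_gc = 13276.8 km
Rhumb line: Δψ = -2.0995, q = Δφ/Δψ = 0.8050, d_rh = R√(Δφ²+q²Δλ²) = 13588.6 km
Excess = 13588.6 − 13276.8 = 311.8 ≈ 312 km

312 km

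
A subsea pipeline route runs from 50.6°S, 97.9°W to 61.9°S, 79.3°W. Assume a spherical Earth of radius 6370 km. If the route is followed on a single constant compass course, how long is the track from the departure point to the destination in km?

Δψ = ln[tan(π/4+φ₂/2)/tan(π/4+φ₁/2)] = -0.3582;  Δφ = -0.1972 rad,  Δλ = +0.3246 rad
q = Δφ/Δψ = 0.5506
d = R·√(Δφ² + q²Δλ²) = 6370·0.26617 = 1695 km

1695 km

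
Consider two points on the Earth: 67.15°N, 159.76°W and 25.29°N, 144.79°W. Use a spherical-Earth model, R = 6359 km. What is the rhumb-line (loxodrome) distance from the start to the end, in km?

Δψ = ln[tan(π/4+φ₂/2)/tan(π/4+φ₁/2)] = -1.1426;  Δφ = -0.7306 rad,  Δλ = +0.2613 rad
q = Δφ/Δψ = 0.6394
d = R·√(Δφ² + q²Δλ²) = 6359·0.74945 = 4766 km

4766 km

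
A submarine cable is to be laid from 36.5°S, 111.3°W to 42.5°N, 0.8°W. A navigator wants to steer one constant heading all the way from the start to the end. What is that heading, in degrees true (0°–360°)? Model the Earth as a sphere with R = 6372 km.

52.0°

Δψ = ln[tan(π/4+φ₂/2)/tan(π/4+φ₁/2)] = +1.5061
Δλ = +1.9286 rad (taken the short way round)
course = atan2(Δλ, Δψ) = 52.01°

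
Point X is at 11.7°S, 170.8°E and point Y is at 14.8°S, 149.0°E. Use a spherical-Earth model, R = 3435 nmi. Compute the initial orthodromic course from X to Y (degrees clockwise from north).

θ = atan2( sin Δλ·cos φ₂ ,  cos φ₁ sin φ₂ − sin φ₁ cos φ₂ cos Δλ )
  = atan2(-0.3590, -0.0681) = 259.26°

259.3°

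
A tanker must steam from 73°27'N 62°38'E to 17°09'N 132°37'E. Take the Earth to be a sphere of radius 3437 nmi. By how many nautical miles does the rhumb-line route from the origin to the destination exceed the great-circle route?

Great circle: cos σ = sin φ₁ sin φ₂ + cos φ₁ cos φ₂ cos Δλ,  σ = 1.1855 rad → d_gc = 4074.6 nmi
Rhumb line: Δψ = -1.6241, q = Δφ/Δψ = 0.6050, d_rh = R√(Δφ²+q²Δλ²) = 4225.8 nmi
Excess = 4225.8 − 4074.6 = 151.2 ≈ 151 nmi

151 nmi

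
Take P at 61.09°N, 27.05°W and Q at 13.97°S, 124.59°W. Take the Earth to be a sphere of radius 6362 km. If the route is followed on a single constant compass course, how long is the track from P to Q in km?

12162 km

Δψ = ln[tan(π/4+φ₂/2)/tan(π/4+φ₁/2)] = -1.6019;  Δφ = -1.3100 rad,  Δλ = -1.7024 rad
q = Δφ/Δψ = 0.8178
d = R·√(Δφ² + q²Δλ²) = 6362·1.91166 = 12162 km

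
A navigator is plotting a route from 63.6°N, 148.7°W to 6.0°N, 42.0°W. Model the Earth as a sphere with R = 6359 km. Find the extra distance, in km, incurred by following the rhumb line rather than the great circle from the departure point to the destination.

Great circle: cos σ = sin φ₁ sin φ₂ + cos φ₁ cos φ₂ cos Δλ,  σ = 1.6042 rad → d_gc = 10201.4 km
Rhumb line: Δψ = -1.3452, q = Δφ/Δψ = 0.7473, d_rh = R√(Δφ²+q²Δλ²) = 10917.5 km
Excess = 10917.5 − 10201.4 = 716.1 ≈ 716 km

716 km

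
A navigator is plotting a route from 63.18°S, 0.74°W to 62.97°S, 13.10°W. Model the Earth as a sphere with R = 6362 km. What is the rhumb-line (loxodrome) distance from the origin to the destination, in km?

622 km

Δψ = ln[tan(π/4+φ₂/2)/tan(π/4+φ₁/2)] = +0.0081;  Δφ = +0.0037 rad,  Δλ = -0.2157 rad
q = Δφ/Δψ = 0.4528
d = R·√(Δφ² + q²Δλ²) = 6362·0.09775 = 622 km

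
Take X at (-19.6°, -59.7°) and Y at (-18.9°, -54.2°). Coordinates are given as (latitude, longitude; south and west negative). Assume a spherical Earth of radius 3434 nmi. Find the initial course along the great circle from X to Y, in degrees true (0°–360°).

θ = atan2( sin Δλ·cos φ₂ ,  cos φ₁ sin φ₂ − sin φ₁ cos φ₂ cos Δλ )
  = atan2(+0.0907, +0.0108) = 83.24°

83.2°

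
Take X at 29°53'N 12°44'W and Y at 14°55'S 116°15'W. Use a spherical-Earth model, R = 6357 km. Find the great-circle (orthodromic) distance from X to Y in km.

cos σ = sin φ₁ sin φ₂ + cos φ₁ cos φ₂ cos Δλ
      = sin(29.88°)sin(-14.92°) + cos(29.88°)cos(-14.92°)cos(-103.52°) = -0.3241
σ = 108.910° → d = Rσ = 6357·1.90083 = 12084 km

12084 km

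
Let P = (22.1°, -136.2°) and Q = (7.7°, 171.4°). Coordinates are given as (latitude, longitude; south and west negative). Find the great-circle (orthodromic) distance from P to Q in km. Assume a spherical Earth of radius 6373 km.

cos σ = sin φ₁ sin φ₂ + cos φ₁ cos φ₂ cos Δλ
      = sin(22.10°)sin(7.70°) + cos(22.10°)cos(7.70°)cos(-52.40°) = 0.6106
σ = 52.365° → d = Rσ = 6373·0.91394 = 5825 km

5825 km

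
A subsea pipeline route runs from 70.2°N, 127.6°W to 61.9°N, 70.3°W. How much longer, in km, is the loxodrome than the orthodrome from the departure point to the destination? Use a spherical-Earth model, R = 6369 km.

Great circle: cos σ = sin φ₁ sin φ₂ + cos φ₁ cos φ₂ cos Δλ,  σ = 0.4124 rad → d_gc = 2626.4 km
Rhumb line: Δψ = -0.3604, q = Δφ/Δψ = 0.4020, d_rh = R√(Δφ²+q²Δλ²) = 2721.4 km
Excess = 2721.4 − 2626.4 = 95.0 ≈ 95 km

95 km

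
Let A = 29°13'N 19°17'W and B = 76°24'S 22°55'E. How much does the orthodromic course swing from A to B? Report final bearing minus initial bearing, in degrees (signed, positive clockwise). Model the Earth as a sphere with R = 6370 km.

Initial bearing θ₁ = atan2(sin Δλ cos φ₂, cos φ₁ sin φ₂ − sin φ₁ cos φ₂ cos Δλ) = 170.39°
Final bearing θ₂ = (initial bearing from the destination back to the start) + 180° = 141.73°
Δθ = θ₂ − θ₁ = -28.7°

-28.7°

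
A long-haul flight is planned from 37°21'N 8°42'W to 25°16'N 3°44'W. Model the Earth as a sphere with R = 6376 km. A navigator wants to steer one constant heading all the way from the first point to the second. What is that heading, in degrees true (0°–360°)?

160.7°

Δψ = ln[tan(π/4+φ₂/2)/tan(π/4+φ₁/2)] = -0.2476
Δλ = +0.0867 rad (taken the short way round)
course = atan2(Δλ, Δψ) = 160.71°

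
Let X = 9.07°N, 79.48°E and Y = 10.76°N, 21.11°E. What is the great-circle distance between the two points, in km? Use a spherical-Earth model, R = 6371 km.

cos σ = sin φ₁ sin φ₂ + cos φ₁ cos φ₂ cos Δλ
      = sin(9.07°)sin(10.76°) + cos(9.07°)cos(10.76°)cos(-58.37°) = 0.5382
σ = 57.439° → d = Rσ = 6371·1.00250 = 6387 km

6387 km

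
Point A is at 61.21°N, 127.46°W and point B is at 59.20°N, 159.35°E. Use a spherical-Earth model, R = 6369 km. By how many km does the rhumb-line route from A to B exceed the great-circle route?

212 km

Great circle: cos σ = sin φ₁ sin φ₂ + cos φ₁ cos φ₂ cos Δλ,  σ = 0.6022 rad → d_gc = 3835.3 km
Rhumb line: Δψ = -0.0706, q = Δφ/Δψ = 0.4967, d_rh = R√(Δφ²+q²Δλ²) = 4047.4 km
Excess = 4047.4 − 3835.3 = 212.1 ≈ 212 km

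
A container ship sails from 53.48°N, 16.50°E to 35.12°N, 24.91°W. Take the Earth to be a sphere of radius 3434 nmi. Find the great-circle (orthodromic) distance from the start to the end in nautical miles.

Haversine: a = sin²(Δφ/2)+cos φ₁ cos φ₂ sin²(Δλ/2) = 0.08630;  σ = 2·atan2(√a,√(1−a))
σ = 34.167° → d = Rσ = 3434·0.59633 = 2048 nmi

2048 nmi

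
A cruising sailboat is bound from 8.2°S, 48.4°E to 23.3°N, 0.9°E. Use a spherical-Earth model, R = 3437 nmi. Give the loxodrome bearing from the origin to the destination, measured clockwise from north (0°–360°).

304.1°

Δψ = ln[tan(π/4+φ₂/2)/tan(π/4+φ₁/2)] = +0.5620
Δλ = -0.8290 rad (taken the short way round)
course = atan2(Δλ, Δψ) = 304.13°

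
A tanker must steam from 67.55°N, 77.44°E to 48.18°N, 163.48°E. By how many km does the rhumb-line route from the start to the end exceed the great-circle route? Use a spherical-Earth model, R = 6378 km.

Great circle: cos σ = sin φ₁ sin φ₂ + cos φ₁ cos φ₂ cos Δλ,  σ = 0.7865 rad → d_gc = 5016.1 km
Rhumb line: Δψ = -0.6550, q = Δφ/Δψ = 0.5161, d_rh = R√(Δφ²+q²Δλ²) = 5393.2 km
Excess = 5393.2 − 5016.1 = 377.1 ≈ 377 km

377 km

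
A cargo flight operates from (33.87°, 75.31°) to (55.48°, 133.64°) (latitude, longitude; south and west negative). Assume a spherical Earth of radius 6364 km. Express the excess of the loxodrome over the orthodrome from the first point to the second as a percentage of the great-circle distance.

Great circle: σ = 0.7866 rad → d_gc = Rσ = 5006.2 km
Rhumb: Δφ = +0.3772, Δλ = +1.0181, Δψ = +0.5400, q = Δφ/Δψ = 0.6984 → d_rh = R√(Δφ²+q²Δλ²) = 5122.3 km
Excess = (5122.3 − 5006.2) / 5006.2 = 116.1 / 5006.2 = 2.32% ≈ 2.3%

2.3%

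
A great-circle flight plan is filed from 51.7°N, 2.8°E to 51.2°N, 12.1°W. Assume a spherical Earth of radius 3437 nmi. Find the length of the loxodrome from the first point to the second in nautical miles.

Rhumb course C = atan2(Δλ, Δψ) with Δψ = ln[tan(π/4+φ₂/2)/tan(π/4+φ₁/2)] = -0.0140, Δλ = -0.2601 → C = 266.92°
d = R·|Δφ| / |cos C| = 3437·0.00873 / 0.05377 = 558 nmi

558 nmi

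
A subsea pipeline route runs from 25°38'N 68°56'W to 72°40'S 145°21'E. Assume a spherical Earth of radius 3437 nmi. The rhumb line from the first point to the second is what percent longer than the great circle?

Great circle: σ = 2.2587 rad → d_gc = Rσ = 7763.1 nmi
Rhumb: Δφ = -1.7157, Δλ = -2.5432, Δψ = -2.3442, q = Δφ/Δψ = 0.7319 → d_rh = R√(Δφ²+q²Δλ²) = 8700.5 nmi
Excess = (8700.5 − 7763.1) / 7763.1 = 937.4 / 7763.1 = 12.08% ≈ 12.1%

12.1%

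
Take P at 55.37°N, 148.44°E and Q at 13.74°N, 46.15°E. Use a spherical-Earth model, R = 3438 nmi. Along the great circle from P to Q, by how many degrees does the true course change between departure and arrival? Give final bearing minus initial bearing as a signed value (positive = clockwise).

Initial bearing θ₁ = atan2(sin Δλ cos φ₂, cos φ₁ sin φ₂ − sin φ₁ cos φ₂ cos Δλ) = 287.82°
Final bearing θ₂ = (initial bearing from the destination back to the start) + 180° = 213.84°
Δθ = θ₂ − θ₁ = -74.0°

-74.0°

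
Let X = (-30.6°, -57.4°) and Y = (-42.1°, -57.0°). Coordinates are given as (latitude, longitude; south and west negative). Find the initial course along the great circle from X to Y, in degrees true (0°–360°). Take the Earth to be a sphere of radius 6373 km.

N = sin Δλ·cos φ₂ = +0.0052;  D = cos φ₁ sin φ₂ − sin φ₁ cos φ₂ cos Δλ = -0.1994
initial course = atan2(N, D) = 178.51°

178.5°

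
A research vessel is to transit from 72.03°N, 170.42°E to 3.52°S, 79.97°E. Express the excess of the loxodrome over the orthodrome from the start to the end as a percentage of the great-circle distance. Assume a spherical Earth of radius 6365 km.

Great circle: σ = 1.6317 rad → d_gc = Rσ = 10385.5 km
Rhumb: Δφ = -1.3186, Δλ = -1.5787, Δψ = -1.9059, q = Δφ/Δψ = 0.6918 → d_rh = R√(Δφ²+q²Δλ²) = 10898.0 km
Excess = (10898.0 − 10385.5) / 10385.5 = 512.5 / 10385.5 = 4.93% ≈ 4.9%

4.9%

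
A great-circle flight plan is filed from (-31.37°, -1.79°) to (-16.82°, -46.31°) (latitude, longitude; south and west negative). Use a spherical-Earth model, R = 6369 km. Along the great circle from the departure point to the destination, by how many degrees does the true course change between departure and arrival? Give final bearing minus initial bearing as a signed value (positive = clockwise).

+19.1°

Initial bearing θ₁ = atan2(sin Δλ cos φ₂, cos φ₁ sin φ₂ − sin φ₁ cos φ₂ cos Δλ) = 279.16°
Final bearing θ₂ = (initial bearing from the destination back to the start) + 180° = 298.28°
Δθ = θ₂ − θ₁ = +19.1°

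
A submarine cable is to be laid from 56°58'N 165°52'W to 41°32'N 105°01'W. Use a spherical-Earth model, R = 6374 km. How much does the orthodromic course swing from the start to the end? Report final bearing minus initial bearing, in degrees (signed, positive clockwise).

Initial bearing θ₁ = atan2(sin Δλ cos φ₂, cos φ₁ sin φ₂ − sin φ₁ cos φ₂ cos Δλ) = 85.12°
Final bearing θ₂ = (initial bearing from the destination back to the start) + 180° = 133.48°
Δθ = θ₂ − θ₁ = +48.4°

+48.4°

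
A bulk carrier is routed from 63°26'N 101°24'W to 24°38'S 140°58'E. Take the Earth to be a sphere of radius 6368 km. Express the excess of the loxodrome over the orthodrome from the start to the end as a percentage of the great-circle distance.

Great circle: σ = 2.1668 rad → d_gc = Rσ = 13798.3 km
Rhumb: Δφ = -1.5371, Δλ = -2.0531, Δψ = -1.8874, q = Δφ/Δψ = 0.8144 → d_rh = R√(Δφ²+q²Δλ²) = 14462.6 km
Excess = (14462.6 − 13798.3) / 13798.3 = 664.3 / 13798.3 = 4.81% ≈ 4.8%

4.8%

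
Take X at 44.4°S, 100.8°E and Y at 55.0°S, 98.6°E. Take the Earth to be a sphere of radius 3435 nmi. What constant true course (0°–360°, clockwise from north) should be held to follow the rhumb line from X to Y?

187.6°

Δψ = ln[tan(π/4+φ₂/2)/tan(π/4+φ₁/2)] = -0.2876
Δλ = -0.0384 rad (taken the short way round)
course = atan2(Δλ, Δψ) = 187.60°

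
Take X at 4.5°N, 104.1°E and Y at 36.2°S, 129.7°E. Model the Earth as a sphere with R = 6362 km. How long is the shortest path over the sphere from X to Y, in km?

Haversine: a = sin²(Δφ/2)+cos φ₁ cos φ₂ sin²(Δλ/2) = 0.16042;  σ = 2·atan2(√a,√(1−a))
σ = 47.222° → d = Rσ = 6362·0.82418 = 5243 km

5243 km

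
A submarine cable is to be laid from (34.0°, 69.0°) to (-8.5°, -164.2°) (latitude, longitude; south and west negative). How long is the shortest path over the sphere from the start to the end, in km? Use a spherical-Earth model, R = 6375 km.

Haversine: a = sin²(Δφ/2)+cos φ₁ cos φ₂ sin²(Δλ/2) = 0.78691;  σ = 2·atan2(√a,√(1−a))
σ = 125.016° → d = Rσ = 6375·2.18195 = 13910 km

13910 km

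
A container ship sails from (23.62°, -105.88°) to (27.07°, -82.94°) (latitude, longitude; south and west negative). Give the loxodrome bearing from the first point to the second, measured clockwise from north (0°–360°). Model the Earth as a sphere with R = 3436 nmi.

80.5°

Meridional parts: M(φ₁)=+0.4244, M(φ₂)=+0.4911 → ΔM = +0.0666;  Δλ = +0.4004 rad
tan C = Δλ / ΔM = +6.0079 → C = 80.55°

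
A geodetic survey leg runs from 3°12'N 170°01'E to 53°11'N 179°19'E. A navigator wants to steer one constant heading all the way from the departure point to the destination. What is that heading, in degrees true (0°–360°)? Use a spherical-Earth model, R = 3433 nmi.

Meridional parts: M(φ₁)=+0.0559, M(φ₂)=+1.1002 → ΔM = +1.0443;  Δλ = +0.1623 rad
tan C = Δλ / ΔM = +0.1554 → C = 8.83°

8.8°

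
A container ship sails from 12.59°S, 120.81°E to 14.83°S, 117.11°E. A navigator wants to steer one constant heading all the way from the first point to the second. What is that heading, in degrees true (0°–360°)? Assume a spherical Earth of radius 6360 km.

238.1°

Δψ = ln[tan(π/4+φ₂/2)/tan(π/4+φ₁/2)] = -0.0402
Δλ = -0.0646 rad (taken the short way round)
course = atan2(Δλ, Δψ) = 238.07°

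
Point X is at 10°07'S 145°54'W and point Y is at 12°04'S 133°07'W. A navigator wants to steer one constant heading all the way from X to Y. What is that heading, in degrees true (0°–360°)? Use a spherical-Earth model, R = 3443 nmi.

98.8°

Meridional parts: M(φ₁)=-0.1775, M(φ₂)=-0.2122 → ΔM = -0.0347;  Δλ = +0.2231 rad
tan C = Δλ / ΔM = -6.4328 → C = 98.84°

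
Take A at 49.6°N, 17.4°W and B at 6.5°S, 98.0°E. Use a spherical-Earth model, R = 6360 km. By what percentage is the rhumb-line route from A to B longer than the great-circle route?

4.2%

Great circle: σ = 1.9417 rad → d_gc = Rσ = 12349.0 km
Rhumb: Δφ = -0.9791, Δλ = +2.0141, Δψ = -1.1136, q = Δφ/Δψ = 0.8793 → d_rh = R√(Δφ²+q²Δλ²) = 12870.2 km
Excess = (12870.2 − 12349.0) / 12349.0 = 521.2 / 12349.0 = 4.22% ≈ 4.2%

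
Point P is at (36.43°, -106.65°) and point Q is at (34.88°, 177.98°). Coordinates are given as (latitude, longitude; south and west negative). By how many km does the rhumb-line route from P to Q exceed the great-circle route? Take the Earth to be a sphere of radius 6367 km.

186 km

Great circle: cos σ = sin φ₁ sin φ₂ + cos φ₁ cos φ₂ cos Δλ,  σ = 1.0399 rad → d_gc = 6621.1 km
Rhumb line: Δψ = -0.0333, q = Δφ/Δψ = 0.8125, d_rh = R√(Δφ²+q²Δλ²) = 6807.2 km
Excess = 6807.2 − 6621.1 = 186.1 ≈ 186 km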